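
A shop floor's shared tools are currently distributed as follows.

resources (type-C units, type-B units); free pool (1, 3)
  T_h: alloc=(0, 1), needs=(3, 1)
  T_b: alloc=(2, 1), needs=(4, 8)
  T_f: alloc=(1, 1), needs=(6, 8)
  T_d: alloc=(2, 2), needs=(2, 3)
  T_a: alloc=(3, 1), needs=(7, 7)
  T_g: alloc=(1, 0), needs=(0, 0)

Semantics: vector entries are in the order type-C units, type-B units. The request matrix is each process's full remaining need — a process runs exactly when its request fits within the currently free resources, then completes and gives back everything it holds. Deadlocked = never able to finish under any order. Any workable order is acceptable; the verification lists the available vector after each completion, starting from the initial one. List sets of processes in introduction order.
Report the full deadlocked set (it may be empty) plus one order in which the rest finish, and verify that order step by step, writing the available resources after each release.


Deadlocked: T_b, T_f and T_a.
Key observation: the wall is type-B units: completing T_g, T_d, T_h brings the pool only to (4, 6), and all the rest need more.
The rest can finish in the order T_g, T_d, T_h. Walking it through:
  pool = (1, 3)
  run T_g (needs (0, 0), free (1, 3)); after release of (1, 0) the pool is (2, 3)
  run T_d (needs (2, 3), free (2, 3)); after release of (2, 2) the pool is (4, 5)
  run T_h (needs (3, 1), free (4, 5)); after release of (0, 1) the pool is (4, 6)
The stuck group stays short no matter what:
  T_b cannot run: need (4, 8) vs free (4, 6) (insufficient type-B units)
  T_f cannot run: need (6, 8) vs free (4, 6) (insufficient type-C units and type-B units)
  T_a cannot run: need (7, 7) vs free (4, 6) (insufficient type-C units and type-B units)


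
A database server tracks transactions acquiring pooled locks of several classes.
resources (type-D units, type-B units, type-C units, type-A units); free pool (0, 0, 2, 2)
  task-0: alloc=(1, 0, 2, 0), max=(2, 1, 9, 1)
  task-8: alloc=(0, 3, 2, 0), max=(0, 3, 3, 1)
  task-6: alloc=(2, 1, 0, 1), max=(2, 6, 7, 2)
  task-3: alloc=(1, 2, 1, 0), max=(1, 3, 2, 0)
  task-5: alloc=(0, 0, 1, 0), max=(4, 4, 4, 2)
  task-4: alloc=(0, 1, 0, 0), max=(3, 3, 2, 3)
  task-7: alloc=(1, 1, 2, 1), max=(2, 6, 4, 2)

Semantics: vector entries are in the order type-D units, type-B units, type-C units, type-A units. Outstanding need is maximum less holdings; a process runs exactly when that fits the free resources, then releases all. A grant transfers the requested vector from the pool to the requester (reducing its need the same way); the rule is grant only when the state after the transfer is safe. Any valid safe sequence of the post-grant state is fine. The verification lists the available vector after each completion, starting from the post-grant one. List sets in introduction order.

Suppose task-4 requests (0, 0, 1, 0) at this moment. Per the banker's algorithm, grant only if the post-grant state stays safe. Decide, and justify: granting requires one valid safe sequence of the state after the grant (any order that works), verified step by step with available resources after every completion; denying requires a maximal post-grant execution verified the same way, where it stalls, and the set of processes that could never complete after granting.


DENY: after the grant no complete ordering would exist.
Key observation: after task-8, task-3, task-7 the pool peaks at (2, 6, 6, 3), and each blocked process is short somewhere: task-0 on type-C units; task-6 on type-C units; task-5 on type-D units; task-4 on type-D units.
Pretend the grant happened; the run task-8, task-3, task-7 goes as far as possible. Step-by-step check:
  pool = (0, 0, 1, 2)
  task-8 needs (0, 0, 1, 1) <= (0, 0, 1, 2) -> finishes; pool += (0, 3, 2, 0) = (0, 3, 3, 2)
  task-3 needs (0, 1, 1, 0) <= (0, 3, 3, 2) -> finishes; pool += (1, 2, 1, 0) = (1, 5, 4, 2)
  task-7 needs (1, 5, 2, 1) <= (1, 5, 4, 2) -> finishes; pool += (1, 1, 2, 1) = (2, 6, 6, 3)
  blocked: task-0 wants (1, 1, 7, 1), pool (2, 6, 6, 3) — not enough type-C units
  blocked: task-6 wants (0, 5, 7, 1), pool (2, 6, 6, 3) — not enough type-C units
  blocked: task-5 wants (4, 4, 3, 2), pool (2, 6, 6, 3) — not enough type-D units
  blocked: task-4 wants (3, 2, 1, 3), pool (2, 6, 6, 3) — not enough type-D units
Post-grant, the permanently blocked set is task-0, task-6, task-5 and task-4.


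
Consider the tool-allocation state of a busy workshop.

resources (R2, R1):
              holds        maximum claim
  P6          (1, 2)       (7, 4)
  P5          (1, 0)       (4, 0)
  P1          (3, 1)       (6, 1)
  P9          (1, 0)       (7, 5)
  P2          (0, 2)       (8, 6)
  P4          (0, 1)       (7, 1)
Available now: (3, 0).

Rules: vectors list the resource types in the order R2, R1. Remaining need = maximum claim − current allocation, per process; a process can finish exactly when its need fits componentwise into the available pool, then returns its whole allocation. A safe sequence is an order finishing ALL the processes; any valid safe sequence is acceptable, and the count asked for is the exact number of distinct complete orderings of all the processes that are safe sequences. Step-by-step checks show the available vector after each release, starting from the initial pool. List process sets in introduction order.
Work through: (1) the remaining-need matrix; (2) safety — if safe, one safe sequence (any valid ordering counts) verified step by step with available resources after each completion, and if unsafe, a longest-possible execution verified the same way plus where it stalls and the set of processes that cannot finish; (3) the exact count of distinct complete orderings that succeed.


(1) Outstanding need per process (order R2, R1):
  P6: (6, 2)
  P5: (3, 0)
  P1: (3, 0)
  P9: (6, 5)
  P2: (8, 4)
  P4: (7, 0)
(2) SAFE. One safe sequence: P1, P5, P4, P6, P2, P9.
Key observation: P1 is the earliest step where a requested resource binds exactly: need (3, 0), pool (3, 0) at its turn.
Walking it through:
  pool = (3, 0)
  P1 needs (3, 0) <= (3, 0) -> finishes; pool += (3, 1) = (6, 1)
  P5 needs (3, 0) <= (6, 1) -> finishes; pool += (1, 0) = (7, 1)
  P4 needs (7, 0) <= (7, 1) -> finishes; pool += (0, 1) = (7, 2)
  P6 needs (6, 2) <= (7, 2) -> finishes; pool += (1, 2) = (8, 4)
  P2 needs (8, 4) <= (8, 4) -> finishes; pool += (0, 2) = (8, 6)
  P9 needs (6, 5) <= (8, 6) -> finishes; pool += (1, 0) = (9, 6)
(3) Exactly 2 of the possible complete orderings are safe sequences.


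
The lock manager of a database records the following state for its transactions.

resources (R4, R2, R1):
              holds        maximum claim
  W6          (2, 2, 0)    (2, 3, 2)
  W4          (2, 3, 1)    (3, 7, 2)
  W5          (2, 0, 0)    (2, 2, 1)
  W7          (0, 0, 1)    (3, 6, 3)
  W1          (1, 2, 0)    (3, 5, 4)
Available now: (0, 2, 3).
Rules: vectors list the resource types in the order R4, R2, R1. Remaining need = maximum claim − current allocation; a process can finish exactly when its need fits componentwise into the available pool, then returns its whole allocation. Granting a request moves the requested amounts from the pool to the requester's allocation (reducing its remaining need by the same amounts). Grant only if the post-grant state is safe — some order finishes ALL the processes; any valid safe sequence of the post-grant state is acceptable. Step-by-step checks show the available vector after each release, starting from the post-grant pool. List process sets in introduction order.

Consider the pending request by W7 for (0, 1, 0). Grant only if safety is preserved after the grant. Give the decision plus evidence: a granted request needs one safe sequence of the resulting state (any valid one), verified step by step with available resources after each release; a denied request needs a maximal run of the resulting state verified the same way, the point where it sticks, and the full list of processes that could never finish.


DENY: after the grant no complete ordering would exist.
Key observation: after W6, W5 the pool peaks at (4, 3, 3), and each blocked process is short somewhere: W4 on R2; W7 on R2; W1 on R1.
On the post-grant state, W6, W5 is a maximal run — nothing extends it. Walking it through:
  pool = (0, 1, 3)
  W6: need (0, 1, 2) fits (0, 1, 3); releases (2, 2, 0), pool now (2, 3, 3)
  W5: need (0, 2, 1) fits (2, 3, 3); releases (2, 0, 0), pool now (4, 3, 3)
  W4 cannot run: need (1, 4, 1) vs free (4, 3, 3) (insufficient R2)
  W7 cannot run: need (3, 5, 2) vs free (4, 3, 3) (insufficient R2)
  W1 cannot run: need (2, 3, 4) vs free (4, 3, 3) (insufficient R1)
Post-grant, the permanently blocked set is W4, W7 and W1.


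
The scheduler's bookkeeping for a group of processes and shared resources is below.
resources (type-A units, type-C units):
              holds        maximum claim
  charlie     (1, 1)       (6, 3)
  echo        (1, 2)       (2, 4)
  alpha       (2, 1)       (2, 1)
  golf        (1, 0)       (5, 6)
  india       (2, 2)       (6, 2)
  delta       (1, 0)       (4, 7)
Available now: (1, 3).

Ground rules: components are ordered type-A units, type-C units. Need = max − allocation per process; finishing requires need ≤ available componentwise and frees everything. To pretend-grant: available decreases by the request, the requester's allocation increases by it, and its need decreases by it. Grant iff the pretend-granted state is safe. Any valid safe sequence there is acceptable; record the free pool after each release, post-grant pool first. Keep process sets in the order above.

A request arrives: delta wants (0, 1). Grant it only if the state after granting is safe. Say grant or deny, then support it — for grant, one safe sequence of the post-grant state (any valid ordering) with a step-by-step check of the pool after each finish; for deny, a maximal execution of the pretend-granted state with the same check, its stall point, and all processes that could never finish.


GRANT — the state after the grant stays safe, e.g. via echo, alpha, india, charlie, delta, golf.
Key observation: after the grant the pool drops to (1, 2), which still lets echo finish first and unwind the rest.
Verifying the post-grant state step by step:
  pool = (1, 2)
  run echo (needs (1, 2), free (1, 2)); after release of (1, 2) the pool is (2, 4)
  run alpha (needs (0, 0), free (2, 4)); after release of (2, 1) the pool is (4, 5)
  run india (needs (4, 0), free (4, 5)); after release of (2, 2) the pool is (6, 7)
  run charlie (needs (5, 2), free (6, 7)); after release of (1, 1) the pool is (7, 8)
  run delta (needs (3, 6), free (7, 8)); after release of (1, 1) the pool is (8, 9)
  run golf (needs (4, 6), free (8, 9)); after release of (1, 0) the pool is (9, 9)


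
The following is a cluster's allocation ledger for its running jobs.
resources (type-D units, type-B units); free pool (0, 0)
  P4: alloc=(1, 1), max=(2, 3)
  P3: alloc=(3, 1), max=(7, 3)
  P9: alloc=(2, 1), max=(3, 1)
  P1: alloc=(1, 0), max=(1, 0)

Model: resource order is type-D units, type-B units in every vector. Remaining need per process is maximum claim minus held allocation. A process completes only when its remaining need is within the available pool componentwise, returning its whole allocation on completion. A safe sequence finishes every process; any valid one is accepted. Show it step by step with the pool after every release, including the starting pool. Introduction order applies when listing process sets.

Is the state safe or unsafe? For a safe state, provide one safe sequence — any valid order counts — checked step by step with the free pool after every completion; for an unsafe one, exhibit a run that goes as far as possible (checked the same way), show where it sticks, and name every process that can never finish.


The state is UNSAFE.
Key observation: the wall is type-B units: completing P1, P9 brings the pool only to (3, 1), and all the rest need more.
Going as far as possible: P1, P9; after that, nothing fits. Verifying each step:
  pool = (0, 0)
  P1 needs (0, 0) <= (0, 0) -> finishes; pool += (1, 0) = (1, 0)
  P9 needs (1, 0) <= (1, 0) -> finishes; pool += (2, 1) = (3, 1)
  P4 cannot run: need (1, 2) vs free (3, 1) (insufficient type-B units)
  P3 cannot run: need (4, 2) vs free (3, 1) (insufficient type-D units and type-B units)
Never able to finish: P4 and P3.


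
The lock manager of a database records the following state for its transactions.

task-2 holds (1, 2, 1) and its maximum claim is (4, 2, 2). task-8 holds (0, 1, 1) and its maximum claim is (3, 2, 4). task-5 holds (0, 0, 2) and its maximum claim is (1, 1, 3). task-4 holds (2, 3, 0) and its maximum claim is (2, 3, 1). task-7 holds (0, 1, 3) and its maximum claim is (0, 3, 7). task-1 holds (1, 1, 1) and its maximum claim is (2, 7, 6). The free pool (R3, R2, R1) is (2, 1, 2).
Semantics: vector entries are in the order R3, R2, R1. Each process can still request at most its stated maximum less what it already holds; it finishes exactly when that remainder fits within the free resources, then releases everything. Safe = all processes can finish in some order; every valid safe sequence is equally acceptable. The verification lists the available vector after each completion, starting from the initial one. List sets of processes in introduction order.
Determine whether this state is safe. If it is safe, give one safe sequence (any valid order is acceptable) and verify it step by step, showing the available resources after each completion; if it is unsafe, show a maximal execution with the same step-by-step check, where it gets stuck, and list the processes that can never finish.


SAFE — a valid safe sequence is task-5, task-4, task-2, task-1, task-7, task-8.
Key observation: at task-5 the run first touches a limit — (1, 1, 1) against (2, 1, 2), exact on a resource it actually requests.
Step-by-step check:
  pool = (2, 1, 2)
  task-5 needs (1, 1, 1) <= (2, 1, 2) -> finishes; pool += (0, 0, 2) = (2, 1, 4)
  task-4 needs (0, 0, 1) <= (2, 1, 4) -> finishes; pool += (2, 3, 0) = (4, 4, 4)
  task-2 needs (3, 0, 1) <= (4, 4, 4) -> finishes; pool += (1, 2, 1) = (5, 6, 5)
  task-1 needs (1, 6, 5) <= (5, 6, 5) -> finishes; pool += (1, 1, 1) = (6, 7, 6)
  task-7 needs (0, 2, 4) <= (6, 7, 6) -> finishes; pool += (0, 1, 3) = (6, 8, 9)
  task-8 needs (3, 1, 3) <= (6, 8, 9) -> finishes; pool += (0, 1, 1) = (6, 9, 10)


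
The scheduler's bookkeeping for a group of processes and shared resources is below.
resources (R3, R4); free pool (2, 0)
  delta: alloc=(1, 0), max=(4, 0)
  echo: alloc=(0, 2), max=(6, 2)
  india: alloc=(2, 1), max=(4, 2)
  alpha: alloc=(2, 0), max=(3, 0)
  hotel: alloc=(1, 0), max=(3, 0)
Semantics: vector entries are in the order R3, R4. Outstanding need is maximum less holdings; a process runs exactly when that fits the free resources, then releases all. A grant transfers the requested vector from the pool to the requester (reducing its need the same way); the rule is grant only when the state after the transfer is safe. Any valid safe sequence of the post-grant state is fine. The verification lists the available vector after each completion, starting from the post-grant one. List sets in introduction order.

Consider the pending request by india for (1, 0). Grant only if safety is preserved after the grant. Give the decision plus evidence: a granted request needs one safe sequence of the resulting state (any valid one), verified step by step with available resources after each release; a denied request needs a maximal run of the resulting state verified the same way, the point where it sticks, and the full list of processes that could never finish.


DENY: after the grant no complete ordering would exist.
Key observation: after alpha, delta, hotel the pool peaks at (5, 0), and each blocked process is short somewhere: echo on R3; india on R4.
After a pretend grant, a maximal execution: alpha, delta, hotel — then nothing else fits. Verifying each step:
  pool = (1, 0)
  alpha needs (1, 0) <= (1, 0) -> finishes; pool += (2, 0) = (3, 0)
  delta needs (3, 0) <= (3, 0) -> finishes; pool += (1, 0) = (4, 0)
  hotel needs (2, 0) <= (4, 0) -> finishes; pool += (1, 0) = (5, 0)
  echo cannot run: need (6, 0) vs free (5, 0) (insufficient R3)
  india cannot run: need (1, 1) vs free (5, 0) (insufficient R4)
Processes that could never finish after the grant: echo and india.


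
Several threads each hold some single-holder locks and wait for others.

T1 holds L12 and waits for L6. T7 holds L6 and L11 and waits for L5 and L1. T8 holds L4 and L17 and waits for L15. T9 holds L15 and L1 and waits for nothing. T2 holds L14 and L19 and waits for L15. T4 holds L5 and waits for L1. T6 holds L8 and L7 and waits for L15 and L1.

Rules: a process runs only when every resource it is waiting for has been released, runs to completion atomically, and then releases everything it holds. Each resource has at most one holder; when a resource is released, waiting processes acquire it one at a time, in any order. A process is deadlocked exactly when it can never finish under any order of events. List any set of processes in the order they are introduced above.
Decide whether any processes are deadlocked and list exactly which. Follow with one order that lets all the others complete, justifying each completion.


Nothing here is deadlocked.
Key observation: the wait relation is loop-free; peeling off processes with no waits unwinds the whole state.
One completion order for the rest: T9, T8, T4, T7, T6, T1, T2.
Check, step by step:
  T9 waits on nothing -> runs at once and releases L15 and L1
  T8: everything it awaited (L15) is free; runs, freeing L4 and L17
  T4: everything it awaited (L1) is free; runs, freeing L5
  T7: everything it awaited (L5 and L1) is free; runs, freeing L6 and L11
  T6: everything it awaited (L15 and L1) is free; runs, freeing L8 and L7
  T1: everything it awaited (L6) is free; runs, freeing L12
  T2: everything it awaited (L15) is free; runs, freeing L14 and L19


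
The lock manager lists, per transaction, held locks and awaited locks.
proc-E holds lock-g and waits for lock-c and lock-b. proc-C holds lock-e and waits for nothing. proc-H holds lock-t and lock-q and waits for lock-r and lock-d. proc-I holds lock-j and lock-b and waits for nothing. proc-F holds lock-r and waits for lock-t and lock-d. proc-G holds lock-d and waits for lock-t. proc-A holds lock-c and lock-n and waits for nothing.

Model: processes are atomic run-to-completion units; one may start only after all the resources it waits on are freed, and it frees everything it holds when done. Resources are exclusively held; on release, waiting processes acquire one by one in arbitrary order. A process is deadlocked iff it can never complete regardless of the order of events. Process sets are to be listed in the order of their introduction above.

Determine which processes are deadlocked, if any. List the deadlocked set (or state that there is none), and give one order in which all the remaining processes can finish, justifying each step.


Deadlocked set: proc-H, proc-F and proc-G.
Key observation: the wait chain closes on itself along proc-H -> proc-F -> proc-H; proc-G is caught in further circular waits.
One completion order for the rest: proc-I, proc-C, proc-A, proc-E.
Step-by-step check:
  proc-I waits on nothing -> runs at once and releases lock-j and lock-b
  proc-C waits on nothing -> runs at once and releases lock-e
  proc-A waits on nothing -> runs at once and releases lock-c and lock-n
  proc-E: everything it awaited (lock-c and lock-b) is free; runs, freeing lock-g


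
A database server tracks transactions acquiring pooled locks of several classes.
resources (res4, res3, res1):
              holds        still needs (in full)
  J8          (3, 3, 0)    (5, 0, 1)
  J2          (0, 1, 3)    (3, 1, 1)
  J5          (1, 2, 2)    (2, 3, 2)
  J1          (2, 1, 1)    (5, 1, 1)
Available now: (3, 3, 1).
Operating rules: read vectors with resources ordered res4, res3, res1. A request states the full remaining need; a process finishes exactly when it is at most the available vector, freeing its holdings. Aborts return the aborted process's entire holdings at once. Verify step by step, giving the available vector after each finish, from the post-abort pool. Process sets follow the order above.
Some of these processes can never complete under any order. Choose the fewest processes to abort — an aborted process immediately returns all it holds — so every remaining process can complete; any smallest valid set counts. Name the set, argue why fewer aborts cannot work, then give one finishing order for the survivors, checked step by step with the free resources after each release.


Abort J8.
Key observation: the returned (3, 3, 0) from J8 is what brings J1 — unrunnable before, under any order — into play at step 2.
No smaller set exists: with zero aborts the deadlock remains.
Survivors finish in the order: J2, J1, J5. Check, step by step (pool after the aborts first):
  pool = (6, 6, 1)
  run J2 (needs (3, 1, 1), free (6, 6, 1)); after release of (0, 1, 3) the pool is (6, 7, 4)
  run J1 (needs (5, 1, 1), free (6, 7, 4)); after release of (2, 1, 1) the pool is (8, 8, 5)
  run J5 (needs (2, 3, 2), free (8, 8, 5)); after release of (1, 2, 2) the pool is (9, 10, 7)


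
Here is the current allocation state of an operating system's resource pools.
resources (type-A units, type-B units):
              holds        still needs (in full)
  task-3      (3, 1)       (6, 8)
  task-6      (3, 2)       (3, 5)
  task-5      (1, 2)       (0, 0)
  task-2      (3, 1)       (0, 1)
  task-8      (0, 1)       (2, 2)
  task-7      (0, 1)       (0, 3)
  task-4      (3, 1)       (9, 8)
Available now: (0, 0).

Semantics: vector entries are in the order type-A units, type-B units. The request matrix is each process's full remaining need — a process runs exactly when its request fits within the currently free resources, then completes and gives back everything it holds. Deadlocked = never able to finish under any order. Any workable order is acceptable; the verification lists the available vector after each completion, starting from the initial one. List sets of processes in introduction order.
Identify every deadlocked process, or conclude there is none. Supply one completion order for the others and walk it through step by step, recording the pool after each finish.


The deadlocked set is task-3 and task-4.
Key observation: task-5, task-2, task-8, task-7, task-6 can finish, but then (7, 7) is all there is, and the blocked group's type-B units demands exceed it.
One completion order for the rest: task-5, task-2, task-8, task-7, task-6. Step-by-step check:
  pool = (0, 0)
  task-5 needs (0, 0) <= (0, 0) -> finishes; pool += (1, 2) = (1, 2)
  task-2 needs (0, 1) <= (1, 2) -> finishes; pool += (3, 1) = (4, 3)
  task-8 needs (2, 2) <= (4, 3) -> finishes; pool += (0, 1) = (4, 4)
  task-7 needs (0, 3) <= (4, 4) -> finishes; pool += (0, 1) = (4, 5)
  task-6 needs (3, 5) <= (4, 5) -> finishes; pool += (3, 2) = (7, 7)
None of the blocked processes ever fits:
  task-3 still needs (6, 8) but only (7, 7) is free — short on type-B units
  task-4 still needs (9, 8) but only (7, 7) is free — short on type-A units and type-B units


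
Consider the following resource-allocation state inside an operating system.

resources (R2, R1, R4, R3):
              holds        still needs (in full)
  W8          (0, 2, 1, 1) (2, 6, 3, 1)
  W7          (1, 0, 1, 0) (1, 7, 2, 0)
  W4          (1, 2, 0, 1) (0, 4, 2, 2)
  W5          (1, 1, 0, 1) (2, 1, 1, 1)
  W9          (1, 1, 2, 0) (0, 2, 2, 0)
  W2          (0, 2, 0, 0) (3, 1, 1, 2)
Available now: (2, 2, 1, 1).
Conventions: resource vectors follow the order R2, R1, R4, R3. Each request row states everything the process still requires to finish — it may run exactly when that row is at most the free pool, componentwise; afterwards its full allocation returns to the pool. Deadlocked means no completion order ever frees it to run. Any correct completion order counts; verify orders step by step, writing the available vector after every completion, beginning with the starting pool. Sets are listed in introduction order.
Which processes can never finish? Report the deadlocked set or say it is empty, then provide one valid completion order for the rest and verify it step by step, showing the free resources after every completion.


Deadlocked set: W8, W7, W4 and W9.
Key observation: once W5, W2 finish, the pool peaks at (3, 5, 1, 2) — and every remaining process still needs more R4 than that.
The rest can finish in the order W5, W2. Step-by-step check:
  pool = (2, 2, 1, 1)
  W5 needs (2, 1, 1, 1) <= (2, 2, 1, 1) -> finishes; pool += (1, 1, 0, 1) = (3, 3, 1, 2)
  W2 needs (3, 1, 1, 2) <= (3, 3, 1, 2) -> finishes; pool += (0, 2, 0, 0) = (3, 5, 1, 2)
The blocked processes can never fit:
  W8 cannot run: need (2, 6, 3, 1) vs free (3, 5, 1, 2) (insufficient R1 and R4)
  W7 cannot run: need (1, 7, 2, 0) vs free (3, 5, 1, 2) (insufficient R1 and R4)
  W4 cannot run: need (0, 4, 2, 2) vs free (3, 5, 1, 2) (insufficient R4)
  W9 cannot run: need (0, 2, 2, 0) vs free (3, 5, 1, 2) (insufficient R4)


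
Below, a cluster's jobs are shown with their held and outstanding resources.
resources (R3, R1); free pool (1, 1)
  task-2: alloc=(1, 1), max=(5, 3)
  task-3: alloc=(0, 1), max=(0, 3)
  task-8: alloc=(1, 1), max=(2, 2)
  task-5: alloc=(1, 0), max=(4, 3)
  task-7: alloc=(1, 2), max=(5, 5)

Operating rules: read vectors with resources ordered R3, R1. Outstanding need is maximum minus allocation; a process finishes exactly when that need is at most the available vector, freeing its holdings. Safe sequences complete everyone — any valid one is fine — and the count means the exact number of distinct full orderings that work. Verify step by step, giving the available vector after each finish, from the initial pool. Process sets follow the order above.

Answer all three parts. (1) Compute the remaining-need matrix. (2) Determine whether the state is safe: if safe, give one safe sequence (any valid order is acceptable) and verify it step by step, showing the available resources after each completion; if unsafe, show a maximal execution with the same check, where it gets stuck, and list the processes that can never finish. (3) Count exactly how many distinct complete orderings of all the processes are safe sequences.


(1) Outstanding need per process (order R3, R1):
  task-2: (4, 2)
  task-3: (0, 2)
  task-8: (1, 1)
  task-5: (3, 3)
  task-7: (4, 3)
(2) The state is UNSAFE.
Key observation: no order helps: past task-8, task-3, the free pool tops out at (2, 3), below what each blocked process needs in R3.
A maximal execution: task-8, task-3 — then nothing else fits. Verifying each step:
  pool = (1, 1)
  task-8 needs (1, 1) <= (1, 1) -> finishes; pool += (1, 1) = (2, 2)
  task-3 needs (0, 2) <= (2, 2) -> finishes; pool += (0, 1) = (2, 3)
  task-2 still needs (4, 2) but only (2, 3) is free — short on R3
  task-5 still needs (3, 3) but only (2, 3) is free — short on R3
  task-7 still needs (4, 3) but only (2, 3) is free — short on R3
Never able to finish: task-2, task-5 and task-7.
(3) Exactly 0 of the possible complete orderings are safe sequences.


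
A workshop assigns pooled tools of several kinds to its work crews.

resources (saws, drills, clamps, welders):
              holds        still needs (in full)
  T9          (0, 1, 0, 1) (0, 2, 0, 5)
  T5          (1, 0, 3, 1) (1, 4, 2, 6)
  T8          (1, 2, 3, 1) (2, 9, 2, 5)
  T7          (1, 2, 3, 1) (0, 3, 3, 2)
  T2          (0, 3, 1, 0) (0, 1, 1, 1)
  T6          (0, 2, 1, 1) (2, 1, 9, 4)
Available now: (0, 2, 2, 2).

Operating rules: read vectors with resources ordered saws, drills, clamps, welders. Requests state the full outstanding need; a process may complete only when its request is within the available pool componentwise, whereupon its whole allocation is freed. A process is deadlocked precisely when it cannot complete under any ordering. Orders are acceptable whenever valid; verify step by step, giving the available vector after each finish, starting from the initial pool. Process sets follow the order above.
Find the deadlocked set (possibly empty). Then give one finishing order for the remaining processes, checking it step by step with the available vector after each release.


The deadlocked set is T9, T5, T8 and T6.
Key observation: T2, T7 can finish, but then (1, 7, 6, 3) is all there is, and the blocked group's welders demands exceed it.
One completion order for the rest: T2, T7. Verifying each step:
  pool = (0, 2, 2, 2)
  run T2 (needs (0, 1, 1, 1), free (0, 2, 2, 2)); after release of (0, 3, 1, 0) the pool is (0, 5, 3, 2)
  run T7 (needs (0, 3, 3, 2), free (0, 5, 3, 2)); after release of (1, 2, 3, 1) the pool is (1, 7, 6, 3)
None of the blocked processes ever fits:
  T9 still needs (0, 2, 0, 5) but only (1, 7, 6, 3) is free — short on welders
  T5 still needs (1, 4, 2, 6) but only (1, 7, 6, 3) is free — short on welders
  T8 still needs (2, 9, 2, 5) but only (1, 7, 6, 3) is free — short on saws, drills and welders
  T6 still needs (2, 1, 9, 4) but only (1, 7, 6, 3) is free — short on saws, clamps and welders


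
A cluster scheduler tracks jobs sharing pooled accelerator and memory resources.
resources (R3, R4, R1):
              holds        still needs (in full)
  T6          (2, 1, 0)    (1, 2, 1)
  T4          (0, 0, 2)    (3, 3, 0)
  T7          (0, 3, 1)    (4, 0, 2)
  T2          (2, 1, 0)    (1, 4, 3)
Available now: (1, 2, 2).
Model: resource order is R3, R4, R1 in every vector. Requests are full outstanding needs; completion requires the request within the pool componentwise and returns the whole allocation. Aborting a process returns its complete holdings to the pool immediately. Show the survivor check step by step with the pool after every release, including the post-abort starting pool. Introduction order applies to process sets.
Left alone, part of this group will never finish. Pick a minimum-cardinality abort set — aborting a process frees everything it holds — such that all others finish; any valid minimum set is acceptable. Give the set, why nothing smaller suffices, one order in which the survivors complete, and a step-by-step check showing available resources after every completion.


Abort T2.
Key observation: T7 had no path to completion before; after the abort of T2 ((2, 1, 0) returned), step 3 is where it fits.
Why nothing smaller works: aborting no one leaves the state deadlocked as given.
One survivor order: T6, T4, T7. Verifying each step (post-abort pool first):
  pool = (3, 3, 2)
  run T6 (needs (1, 2, 1), free (3, 3, 2)); after release of (2, 1, 0) the pool is (5, 4, 2)
  run T4 (needs (3, 3, 0), free (5, 4, 2)); after release of (0, 0, 2) the pool is (5, 4, 4)
  run T7 (needs (4, 0, 2), free (5, 4, 4)); after release of (0, 3, 1) the pool is (5, 7, 5)


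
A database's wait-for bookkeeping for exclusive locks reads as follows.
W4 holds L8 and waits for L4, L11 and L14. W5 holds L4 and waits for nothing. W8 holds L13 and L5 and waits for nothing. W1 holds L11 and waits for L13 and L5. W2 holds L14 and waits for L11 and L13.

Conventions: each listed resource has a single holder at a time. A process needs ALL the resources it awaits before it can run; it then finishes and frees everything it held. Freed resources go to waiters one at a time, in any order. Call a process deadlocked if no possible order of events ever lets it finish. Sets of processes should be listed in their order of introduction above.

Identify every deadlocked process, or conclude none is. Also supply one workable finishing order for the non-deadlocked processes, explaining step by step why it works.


No process is deadlocked.
Key observation: the wait graph is acyclic; completion cascades from the unblocked processes through everyone else.
One completion order for the rest: W8, W1, W2, W5, W4.
Verifying each step:
  W8: no waits; runs immediately, freeing L13 and L5
  run W1 (all its waits — L13 and L5 — are resolved); releases L11
  run W2 (all its waits — L11 and L13 — are resolved); releases L14
  W5: no waits; runs immediately, freeing L4
  run W4 (all its waits — L4, L11 and L14 — are resolved); releases L8


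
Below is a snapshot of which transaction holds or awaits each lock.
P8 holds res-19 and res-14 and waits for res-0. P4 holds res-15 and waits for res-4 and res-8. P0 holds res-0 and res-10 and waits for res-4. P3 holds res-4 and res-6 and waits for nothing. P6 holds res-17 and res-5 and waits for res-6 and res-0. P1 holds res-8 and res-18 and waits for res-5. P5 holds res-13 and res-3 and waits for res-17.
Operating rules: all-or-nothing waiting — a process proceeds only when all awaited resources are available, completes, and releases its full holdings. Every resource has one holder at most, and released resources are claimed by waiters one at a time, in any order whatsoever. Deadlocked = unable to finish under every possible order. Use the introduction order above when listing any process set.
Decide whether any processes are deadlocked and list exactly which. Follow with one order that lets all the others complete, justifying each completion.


No process is deadlocked.
Key observation: no waiting chain loops back on itself — every chain ends at a process that waits on nothing, so everyone eventually runs.
A valid finishing order for the others: P3, P0, P6, P5, P8, P1, P4.
Check, step by step:
  P3: no waits; runs immediately, freeing res-4 and res-6
  run P0 (all its waits — res-4 — are resolved); releases res-0 and res-10
  run P6 (all its waits — res-6 and res-0 — are resolved); releases res-17 and res-5
  run P5 (all its waits — res-17 — are resolved); releases res-13 and res-3
  run P8 (all its waits — res-0 — are resolved); releases res-19 and res-14
  run P1 (all its waits — res-5 — are resolved); releases res-8 and res-18
  run P4 (all its waits — res-4 and res-8 — are resolved); releases res-15


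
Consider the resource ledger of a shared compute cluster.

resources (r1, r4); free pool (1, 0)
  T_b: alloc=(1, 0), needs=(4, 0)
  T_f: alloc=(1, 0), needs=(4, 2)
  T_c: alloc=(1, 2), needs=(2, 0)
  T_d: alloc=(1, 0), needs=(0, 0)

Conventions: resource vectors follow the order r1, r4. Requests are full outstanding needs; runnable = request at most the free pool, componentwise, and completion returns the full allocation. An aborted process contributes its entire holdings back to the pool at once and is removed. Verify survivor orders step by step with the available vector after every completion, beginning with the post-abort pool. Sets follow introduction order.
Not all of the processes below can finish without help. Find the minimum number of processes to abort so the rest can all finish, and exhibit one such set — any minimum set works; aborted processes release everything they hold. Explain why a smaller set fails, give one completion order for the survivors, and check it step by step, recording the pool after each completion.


Abort T_f.
Key observation: T_b had no path to completion before; after the abort of T_f ((1, 0) returned), step 3 is where it fits.
Why nothing smaller works: aborting no one leaves the state deadlocked as given.
Survivors finish in the order: T_c, T_d, T_b. Check, step by step (pool after the aborts first):
  pool = (2, 0)
  run T_c (needs (2, 0), free (2, 0)); after release of (1, 2) the pool is (3, 2)
  run T_d (needs (0, 0), free (3, 2)); after release of (1, 0) the pool is (4, 2)
  run T_b (needs (4, 0), free (4, 2)); after release of (1, 0) the pool is (5, 2)


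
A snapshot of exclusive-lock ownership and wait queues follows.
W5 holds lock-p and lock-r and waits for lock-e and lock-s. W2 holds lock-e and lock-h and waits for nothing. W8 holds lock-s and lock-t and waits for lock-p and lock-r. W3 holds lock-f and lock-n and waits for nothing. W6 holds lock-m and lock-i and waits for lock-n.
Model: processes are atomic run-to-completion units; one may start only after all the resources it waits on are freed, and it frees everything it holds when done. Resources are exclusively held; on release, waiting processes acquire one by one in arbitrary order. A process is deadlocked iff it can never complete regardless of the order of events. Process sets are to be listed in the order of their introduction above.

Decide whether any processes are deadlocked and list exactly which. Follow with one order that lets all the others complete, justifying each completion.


Deadlocked: W5 and W8.
Key observation: the waits loop around W5 -> W8 -> W5 with no way out; no other process is dragged down with it.
The rest can finish in the order W3, W6, W2.
Step-by-step check:
  run W3 (it waits on nothing); releases lock-f and lock-n
  W6: everything it awaited (lock-n) is free; runs, freeing lock-m and lock-i
  run W2 (it waits on nothing); releases lock-e and lock-h


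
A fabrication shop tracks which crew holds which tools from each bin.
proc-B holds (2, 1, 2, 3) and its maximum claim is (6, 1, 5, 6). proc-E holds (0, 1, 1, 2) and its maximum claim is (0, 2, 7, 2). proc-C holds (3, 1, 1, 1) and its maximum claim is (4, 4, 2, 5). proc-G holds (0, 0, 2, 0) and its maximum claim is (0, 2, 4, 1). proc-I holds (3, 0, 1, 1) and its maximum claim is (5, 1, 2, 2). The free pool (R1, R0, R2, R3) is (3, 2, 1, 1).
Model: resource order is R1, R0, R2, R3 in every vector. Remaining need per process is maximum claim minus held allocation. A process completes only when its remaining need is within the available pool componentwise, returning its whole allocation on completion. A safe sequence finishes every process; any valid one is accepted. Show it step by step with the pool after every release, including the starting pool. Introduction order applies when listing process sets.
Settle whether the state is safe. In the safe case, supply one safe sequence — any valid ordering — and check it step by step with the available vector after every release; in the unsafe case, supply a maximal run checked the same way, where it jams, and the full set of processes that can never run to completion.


UNSAFE — no complete ordering exists.
Key observation: after proc-I, proc-G the pool peaks at (6, 2, 4, 2), and each blocked process is short somewhere: proc-B on R3; proc-E on R2; proc-C on R0, R3.
The run proc-I, proc-G cannot be extended any further. Check, step by step:
  pool = (3, 2, 1, 1)
  proc-I: need (2, 1, 1, 1) fits (3, 2, 1, 1); releases (3, 0, 1, 1), pool now (6, 2, 2, 2)
  proc-G: need (0, 2, 2, 1) fits (6, 2, 2, 2); releases (0, 0, 2, 0), pool now (6, 2, 4, 2)
  proc-B cannot run: need (4, 0, 3, 3) vs free (6, 2, 4, 2) (insufficient R3)
  proc-E cannot run: need (0, 1, 6, 0) vs free (6, 2, 4, 2) (insufficient R2)
  proc-C cannot run: need (1, 3, 1, 4) vs free (6, 2, 4, 2) (insufficient R0 and R3)
Permanently blocked: proc-B, proc-E and proc-C.


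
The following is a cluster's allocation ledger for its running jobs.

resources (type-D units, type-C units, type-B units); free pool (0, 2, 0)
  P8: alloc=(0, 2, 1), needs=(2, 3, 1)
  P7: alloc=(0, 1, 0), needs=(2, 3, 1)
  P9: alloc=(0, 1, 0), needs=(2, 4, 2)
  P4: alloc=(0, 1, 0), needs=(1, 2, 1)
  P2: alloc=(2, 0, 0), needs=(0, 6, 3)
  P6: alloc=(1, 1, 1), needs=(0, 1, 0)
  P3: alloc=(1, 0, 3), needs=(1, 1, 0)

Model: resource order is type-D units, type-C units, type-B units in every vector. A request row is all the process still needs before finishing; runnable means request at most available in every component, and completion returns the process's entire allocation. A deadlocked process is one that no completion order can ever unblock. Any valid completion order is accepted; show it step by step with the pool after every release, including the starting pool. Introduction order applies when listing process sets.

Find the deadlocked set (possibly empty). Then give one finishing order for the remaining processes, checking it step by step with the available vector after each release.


Nothing here is deadlocked.
Key observation: starting with P6, each completion frees enough for the next — no one is permanently blocked.
The rest can finish in the order P6, P3, P4, P7, P9, P8, P2. Check, step by step:
  pool = (0, 2, 0)
  P6 needs (0, 1, 0) <= (0, 2, 0) -> finishes; pool += (1, 1, 1) = (1, 3, 1)
  P3 needs (1, 1, 0) <= (1, 3, 1) -> finishes; pool += (1, 0, 3) = (2, 3, 4)
  P4 needs (1, 2, 1) <= (2, 3, 4) -> finishes; pool += (0, 1, 0) = (2, 4, 4)
  P7 needs (2, 3, 1) <= (2, 4, 4) -> finishes; pool += (0, 1, 0) = (2, 5, 4)
  P9 needs (2, 4, 2) <= (2, 5, 4) -> finishes; pool += (0, 1, 0) = (2, 6, 4)
  P8 needs (2, 3, 1) <= (2, 6, 4) -> finishes; pool += (0, 2, 1) = (2, 8, 5)
  P2 needs (0, 6, 3) <= (2, 8, 5) -> finishes; pool += (2, 0, 0) = (4, 8, 5)
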